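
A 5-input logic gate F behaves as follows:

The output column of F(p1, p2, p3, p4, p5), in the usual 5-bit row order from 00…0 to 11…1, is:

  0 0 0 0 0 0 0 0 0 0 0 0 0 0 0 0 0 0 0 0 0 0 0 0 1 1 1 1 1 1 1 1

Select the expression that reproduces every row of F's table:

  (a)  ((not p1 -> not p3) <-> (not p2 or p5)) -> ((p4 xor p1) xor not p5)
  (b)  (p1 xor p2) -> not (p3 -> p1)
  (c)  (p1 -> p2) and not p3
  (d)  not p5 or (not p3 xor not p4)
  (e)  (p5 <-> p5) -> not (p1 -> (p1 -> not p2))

e

(a): at (0,0,0,0,0) it gives 1, but F = 0 — eliminated.
(b): at (0,0,0,0,0) it gives 1, but F = 0 — eliminated.
(c): at (0,0,0,0,0) it gives 1, but F = 0 — eliminated.
(d): at (0,0,0,0,0) it gives 1, but F = 0 — eliminated.
(e) is the remaining candidate, and it agrees with F on all 32 inputs.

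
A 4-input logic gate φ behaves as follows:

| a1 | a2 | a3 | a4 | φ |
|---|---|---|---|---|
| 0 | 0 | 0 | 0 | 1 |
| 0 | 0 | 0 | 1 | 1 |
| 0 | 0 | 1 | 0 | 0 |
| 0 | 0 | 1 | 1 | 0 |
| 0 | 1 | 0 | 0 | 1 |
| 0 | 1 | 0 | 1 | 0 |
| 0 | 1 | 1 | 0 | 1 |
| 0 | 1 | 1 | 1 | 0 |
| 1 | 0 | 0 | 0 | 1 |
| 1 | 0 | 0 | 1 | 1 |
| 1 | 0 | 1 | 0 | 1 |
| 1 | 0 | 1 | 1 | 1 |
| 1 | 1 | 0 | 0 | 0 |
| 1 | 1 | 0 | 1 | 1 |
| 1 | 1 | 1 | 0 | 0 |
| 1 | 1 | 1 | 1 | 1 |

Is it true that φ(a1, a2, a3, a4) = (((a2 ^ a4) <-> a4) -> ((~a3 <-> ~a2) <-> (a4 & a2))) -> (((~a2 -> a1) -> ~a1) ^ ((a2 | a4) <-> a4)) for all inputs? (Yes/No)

Yes

Evaluate (((a2 ^ a4) <-> a4) -> ((~a3 <-> ~a2) <-> (a4 & a2))) -> (((~a2 -> a1) -> ~a1) ^ ((a2 | a4) <-> a4)) on each row and compare to φ:
  a1=0, a2=0, a3=0, a4=0: formula gives 1, φ = 1 ✓
  a1=0, a2=0, a3=0, a4=1: formula gives 1, φ = 1 ✓
  a1=0, a2=0, a3=1, a4=0: formula gives 0, φ = 0 ✓
  a1=0, a2=0, a3=1, a4=1: formula gives 0, φ = 0 ✓
  …and likewise for the remaining 12 rows.
All 16 rows match — the expression computes φ exactly.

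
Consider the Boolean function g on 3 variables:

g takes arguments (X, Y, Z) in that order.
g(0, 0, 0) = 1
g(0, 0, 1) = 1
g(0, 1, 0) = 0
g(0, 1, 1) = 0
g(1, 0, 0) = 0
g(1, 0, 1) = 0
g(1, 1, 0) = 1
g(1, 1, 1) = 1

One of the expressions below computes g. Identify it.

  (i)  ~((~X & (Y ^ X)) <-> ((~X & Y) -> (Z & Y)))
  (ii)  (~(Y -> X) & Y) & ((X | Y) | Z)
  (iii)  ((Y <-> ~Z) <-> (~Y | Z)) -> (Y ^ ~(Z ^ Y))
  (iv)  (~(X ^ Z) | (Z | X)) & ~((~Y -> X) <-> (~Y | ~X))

(i): at (0,1,0) it gives 1, but g = 0 — eliminated.
(ii): at (0,0,0) it gives 0, but g = 1 — eliminated.
(iii): at (0,0,1) it gives 0, but g = 1 — eliminated.
Only (iv) survives; checking it on all 8 rows confirms it matches g.

iv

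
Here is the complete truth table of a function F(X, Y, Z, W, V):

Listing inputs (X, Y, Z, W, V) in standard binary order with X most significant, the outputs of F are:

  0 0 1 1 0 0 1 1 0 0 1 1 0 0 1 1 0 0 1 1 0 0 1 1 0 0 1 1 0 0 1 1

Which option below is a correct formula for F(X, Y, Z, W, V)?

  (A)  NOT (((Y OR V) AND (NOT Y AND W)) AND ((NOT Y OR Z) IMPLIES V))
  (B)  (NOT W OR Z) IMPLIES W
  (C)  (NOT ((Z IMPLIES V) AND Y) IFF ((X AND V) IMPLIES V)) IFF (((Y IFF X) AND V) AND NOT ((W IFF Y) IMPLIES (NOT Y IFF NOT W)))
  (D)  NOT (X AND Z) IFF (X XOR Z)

(A) disagrees with F on (0,0,0,0,0) (formula → 1, table → 0); rule it out.
(C) disagrees with F on (0,0,0,1,0) (formula → 0, table → 1); rule it out.
(D) disagrees with F on (0,0,0,1,0) (formula → 0, table → 1); rule it out.
That leaves (B). Evaluating it on every row reproduces the table of F exactly.

B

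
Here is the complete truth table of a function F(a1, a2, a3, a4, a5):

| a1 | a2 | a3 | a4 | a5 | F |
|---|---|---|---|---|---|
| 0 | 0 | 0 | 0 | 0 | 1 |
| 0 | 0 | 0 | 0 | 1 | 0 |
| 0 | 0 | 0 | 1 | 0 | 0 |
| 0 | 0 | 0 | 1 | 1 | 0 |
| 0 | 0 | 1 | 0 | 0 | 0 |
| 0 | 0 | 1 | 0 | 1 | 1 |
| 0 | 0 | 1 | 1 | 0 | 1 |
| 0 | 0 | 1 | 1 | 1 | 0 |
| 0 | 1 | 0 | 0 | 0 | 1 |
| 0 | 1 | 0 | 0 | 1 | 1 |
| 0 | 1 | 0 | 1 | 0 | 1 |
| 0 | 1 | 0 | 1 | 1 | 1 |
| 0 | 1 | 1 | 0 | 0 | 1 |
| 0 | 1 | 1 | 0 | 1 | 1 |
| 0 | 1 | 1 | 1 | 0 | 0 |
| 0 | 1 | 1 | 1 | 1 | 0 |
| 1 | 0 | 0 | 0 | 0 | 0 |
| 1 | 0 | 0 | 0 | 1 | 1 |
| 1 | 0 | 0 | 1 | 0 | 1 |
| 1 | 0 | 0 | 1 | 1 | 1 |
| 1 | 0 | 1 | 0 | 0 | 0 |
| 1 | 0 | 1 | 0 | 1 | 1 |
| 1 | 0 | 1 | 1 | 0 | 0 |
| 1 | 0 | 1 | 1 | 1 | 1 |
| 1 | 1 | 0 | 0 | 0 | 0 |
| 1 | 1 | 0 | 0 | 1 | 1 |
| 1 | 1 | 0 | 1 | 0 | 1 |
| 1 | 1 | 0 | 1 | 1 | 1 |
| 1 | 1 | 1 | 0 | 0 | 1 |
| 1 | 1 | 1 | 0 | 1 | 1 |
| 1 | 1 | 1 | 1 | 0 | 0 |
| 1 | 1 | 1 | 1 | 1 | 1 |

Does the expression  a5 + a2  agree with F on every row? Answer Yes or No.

No

Evaluate a5 + a2 on each row and compare to F:
  a1=0, a2=0, a3=0, a4=0, a5=0: formula gives 0, but F = 1 ✗
A single disagreement suffices: at (0,0,0,0,0) they differ, so the formula does not compute F.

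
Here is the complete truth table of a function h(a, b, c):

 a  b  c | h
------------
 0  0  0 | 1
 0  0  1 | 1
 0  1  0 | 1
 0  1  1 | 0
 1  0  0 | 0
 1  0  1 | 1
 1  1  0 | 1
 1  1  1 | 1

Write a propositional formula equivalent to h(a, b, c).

The 0-rows are (0,1,1), (1,0,0). Take each as a conjunction (¬a·b·c, a·¬b·¬c), form their disjunction, and complement — that gives a formula that is 1 everywhere h is.

h(a, b, c) = not (((not a and b) and c) or ((a and not b) and not c))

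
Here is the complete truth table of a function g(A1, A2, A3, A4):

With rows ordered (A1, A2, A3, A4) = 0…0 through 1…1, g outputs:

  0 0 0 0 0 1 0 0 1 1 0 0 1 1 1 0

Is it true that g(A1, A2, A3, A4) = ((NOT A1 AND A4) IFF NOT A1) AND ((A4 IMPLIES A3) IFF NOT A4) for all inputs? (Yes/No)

No

Test each input against both g and the formula:
  A1=0, A2=0, A3=0, A4=0: formula gives 0, g = 0 ✓
  A1=0, A2=0, A3=0, A4=1: formula gives 1, but g = 0 ✗
Row (0,0,0,1) is a counterexample, so the formula is not equivalent to g.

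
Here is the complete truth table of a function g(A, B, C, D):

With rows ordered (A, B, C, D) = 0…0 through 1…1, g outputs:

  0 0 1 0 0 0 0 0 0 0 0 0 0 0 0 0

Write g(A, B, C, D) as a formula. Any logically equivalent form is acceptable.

g(A, B, C, D) = ((~A & ~B) & C) & ~D

g is 1 on exactly one input, (0,0,1,0), whose minterm is ¬A·¬B·C·¬D. So g is just that conjunction.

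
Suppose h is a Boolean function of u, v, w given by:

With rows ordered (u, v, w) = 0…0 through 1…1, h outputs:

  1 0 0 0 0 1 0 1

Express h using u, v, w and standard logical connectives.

h(u, v, w) = (((~u & ~v) & ~w) | ((u & ~v) & w)) | ((u & v) & w)

Collect the rows where h=1 — (0,0,0), (1,0,1), (1,1,1) — and write one minterm per row: ¬u·¬v·¬w, u·¬v·w, u·v·w. Their union (logical OR) reproduces the table exactly.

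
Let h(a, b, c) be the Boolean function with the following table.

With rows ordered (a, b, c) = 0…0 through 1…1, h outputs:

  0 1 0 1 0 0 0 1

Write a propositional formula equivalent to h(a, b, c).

h(a, b, c) = (((a' · b') · c) + ((a' · b) · c)) + ((a · b) · c)

The 1-rows are (0,0,1), (0,1,1), (1,1,1). Each contributes one minterm — ¬a·¬b·c; ¬a·b·c; a·b·c — and their disjunction is a sum-of-products form of h.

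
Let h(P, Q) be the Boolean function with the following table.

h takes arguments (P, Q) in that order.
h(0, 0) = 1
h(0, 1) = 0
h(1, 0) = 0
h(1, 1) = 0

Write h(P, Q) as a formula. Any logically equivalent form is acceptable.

h(P, Q) = ¬(P ∨ Q)

The output is 1 only when every input is 0 — NOR of all inputs.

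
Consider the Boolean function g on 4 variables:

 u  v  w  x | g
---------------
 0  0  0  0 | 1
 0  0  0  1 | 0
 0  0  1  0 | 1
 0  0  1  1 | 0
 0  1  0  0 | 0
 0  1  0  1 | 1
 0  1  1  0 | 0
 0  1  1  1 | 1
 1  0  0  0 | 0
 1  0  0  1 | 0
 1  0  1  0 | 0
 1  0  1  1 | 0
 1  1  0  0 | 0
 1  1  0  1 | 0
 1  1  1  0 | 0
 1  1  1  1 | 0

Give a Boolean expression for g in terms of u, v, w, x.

g(u, v, w, x) = (((((~u & ~v) & ~w) & ~x) | (((~u & ~v) & w) & ~x)) | (((~u & v) & ~w) & x)) | (((~u & v) & w) & x)

Collect the rows where g=1 — (0,0,0,0), (0,0,1,0), (0,1,0,1), (0,1,1,1) — and write one minterm per row: ¬u·¬v·¬w·¬x, ¬u·¬v·w·¬x, ¬u·v·¬w·x, ¬u·v·w·x. Their union (logical OR) reproduces the table exactly.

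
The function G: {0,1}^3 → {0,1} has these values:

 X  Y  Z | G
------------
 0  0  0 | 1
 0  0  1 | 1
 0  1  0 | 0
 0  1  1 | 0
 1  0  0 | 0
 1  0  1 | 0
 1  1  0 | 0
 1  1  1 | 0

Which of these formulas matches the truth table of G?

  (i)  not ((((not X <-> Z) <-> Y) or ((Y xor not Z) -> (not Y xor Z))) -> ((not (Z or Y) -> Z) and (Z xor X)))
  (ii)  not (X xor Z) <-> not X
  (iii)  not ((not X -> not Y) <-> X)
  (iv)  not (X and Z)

(i): at (0,0,1) it gives 0, but G = 1 — eliminated.
(ii): at (0,0,1) it gives 0, but G = 1 — eliminated.
(iv): at (0,1,0) it gives 1, but G = 0 — eliminated.
That leaves (iii). Evaluating it on every row reproduces the table of G exactly.

iii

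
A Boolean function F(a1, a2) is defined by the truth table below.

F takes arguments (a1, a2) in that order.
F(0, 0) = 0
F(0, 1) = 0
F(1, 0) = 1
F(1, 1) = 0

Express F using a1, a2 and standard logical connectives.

1 only at (1,0): a1 AND NOT a2.

F(a1, a2) = a1 AND NOT a2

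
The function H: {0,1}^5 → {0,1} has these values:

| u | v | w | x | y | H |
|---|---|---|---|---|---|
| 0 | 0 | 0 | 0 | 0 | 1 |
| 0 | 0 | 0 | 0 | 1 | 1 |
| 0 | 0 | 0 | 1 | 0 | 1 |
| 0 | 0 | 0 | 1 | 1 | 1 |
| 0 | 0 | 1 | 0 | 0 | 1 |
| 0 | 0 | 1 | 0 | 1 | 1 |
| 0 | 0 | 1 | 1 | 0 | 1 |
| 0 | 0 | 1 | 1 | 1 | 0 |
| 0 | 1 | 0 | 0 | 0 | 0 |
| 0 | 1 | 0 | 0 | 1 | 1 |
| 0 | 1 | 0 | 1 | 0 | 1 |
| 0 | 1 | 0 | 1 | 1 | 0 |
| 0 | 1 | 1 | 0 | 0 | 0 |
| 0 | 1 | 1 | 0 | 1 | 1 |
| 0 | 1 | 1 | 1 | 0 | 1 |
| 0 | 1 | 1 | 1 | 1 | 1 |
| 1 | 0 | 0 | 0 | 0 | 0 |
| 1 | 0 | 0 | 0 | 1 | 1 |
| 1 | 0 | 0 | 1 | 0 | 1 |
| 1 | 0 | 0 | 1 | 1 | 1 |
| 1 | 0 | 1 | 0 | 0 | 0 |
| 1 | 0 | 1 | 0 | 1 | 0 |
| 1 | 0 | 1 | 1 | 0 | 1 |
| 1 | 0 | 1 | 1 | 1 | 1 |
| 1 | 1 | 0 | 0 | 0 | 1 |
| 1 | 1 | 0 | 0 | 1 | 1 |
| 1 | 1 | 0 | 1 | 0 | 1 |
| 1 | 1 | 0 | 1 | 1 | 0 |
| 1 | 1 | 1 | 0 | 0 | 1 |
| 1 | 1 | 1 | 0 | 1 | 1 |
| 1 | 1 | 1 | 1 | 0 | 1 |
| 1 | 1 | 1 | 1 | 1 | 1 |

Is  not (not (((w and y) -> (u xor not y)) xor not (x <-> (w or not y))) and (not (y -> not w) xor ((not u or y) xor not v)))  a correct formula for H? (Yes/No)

Test each input against both H and the formula:
  u=0, v=0, w=0, x=0, y=0: formula gives 1, H = 1 ✓
  u=0, v=0, w=0, x=0, y=1: formula gives 1, H = 1 ✓
  u=0, v=0, w=0, x=1, y=0: formula gives 1, H = 1 ✓
  u=0, v=0, w=0, x=1, y=1: formula gives 1, H = 1 ✓
  … (the remaining 28 rows also agree.)
Every row agrees, so the formula is equivalent.

Yes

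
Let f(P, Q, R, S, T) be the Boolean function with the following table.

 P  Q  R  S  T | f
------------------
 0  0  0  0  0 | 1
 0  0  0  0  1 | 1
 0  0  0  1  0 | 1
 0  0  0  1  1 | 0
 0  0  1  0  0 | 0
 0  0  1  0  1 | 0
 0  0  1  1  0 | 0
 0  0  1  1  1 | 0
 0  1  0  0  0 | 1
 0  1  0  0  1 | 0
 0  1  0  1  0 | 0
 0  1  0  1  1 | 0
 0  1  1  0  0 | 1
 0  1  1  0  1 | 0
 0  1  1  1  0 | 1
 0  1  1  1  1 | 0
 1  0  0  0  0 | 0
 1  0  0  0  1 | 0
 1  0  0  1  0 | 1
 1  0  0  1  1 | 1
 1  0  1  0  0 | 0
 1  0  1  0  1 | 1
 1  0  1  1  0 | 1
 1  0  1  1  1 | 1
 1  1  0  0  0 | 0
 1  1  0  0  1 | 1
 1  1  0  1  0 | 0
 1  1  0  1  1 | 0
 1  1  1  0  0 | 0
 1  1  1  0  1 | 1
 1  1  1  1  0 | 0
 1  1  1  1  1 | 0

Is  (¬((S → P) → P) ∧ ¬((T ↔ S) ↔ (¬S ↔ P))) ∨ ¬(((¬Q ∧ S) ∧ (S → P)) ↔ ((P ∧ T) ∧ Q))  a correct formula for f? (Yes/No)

No

Evaluate (¬((S → P) → P) ∧ ¬((T ↔ S) ↔ (¬S ↔ P))) ∨ ¬(((¬Q ∧ S) ∧ (S → P)) ↔ ((P ∧ T) ∧ Q)) on each row and compare to f:
  P=0, Q=0, R=0, S=0, T=0: formula gives 1, f = 1 ✓
  P=0, Q=0, R=0, S=0, T=1: formula gives 0, but f = 1 ✗
Row (0,0,0,0,1) is a counterexample, so the formula is not equivalent to f.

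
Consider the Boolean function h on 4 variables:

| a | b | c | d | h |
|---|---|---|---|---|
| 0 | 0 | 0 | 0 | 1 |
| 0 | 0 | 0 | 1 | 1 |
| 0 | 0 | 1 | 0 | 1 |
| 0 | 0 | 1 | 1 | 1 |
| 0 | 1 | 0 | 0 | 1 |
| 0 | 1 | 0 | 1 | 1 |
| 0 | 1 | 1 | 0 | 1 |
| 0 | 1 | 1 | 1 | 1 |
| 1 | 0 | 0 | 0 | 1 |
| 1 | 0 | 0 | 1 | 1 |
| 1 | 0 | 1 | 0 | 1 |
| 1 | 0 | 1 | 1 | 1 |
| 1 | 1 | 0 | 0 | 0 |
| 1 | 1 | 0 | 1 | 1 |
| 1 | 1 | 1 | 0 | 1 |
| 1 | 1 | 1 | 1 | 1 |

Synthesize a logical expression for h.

Only row (1,1,0,0) gives 0. So h is 1 everywhere except there — the complement of the minterm a·b·¬c·¬d.

h(a, b, c, d) = ~(((a & b) & ~c) & ~d)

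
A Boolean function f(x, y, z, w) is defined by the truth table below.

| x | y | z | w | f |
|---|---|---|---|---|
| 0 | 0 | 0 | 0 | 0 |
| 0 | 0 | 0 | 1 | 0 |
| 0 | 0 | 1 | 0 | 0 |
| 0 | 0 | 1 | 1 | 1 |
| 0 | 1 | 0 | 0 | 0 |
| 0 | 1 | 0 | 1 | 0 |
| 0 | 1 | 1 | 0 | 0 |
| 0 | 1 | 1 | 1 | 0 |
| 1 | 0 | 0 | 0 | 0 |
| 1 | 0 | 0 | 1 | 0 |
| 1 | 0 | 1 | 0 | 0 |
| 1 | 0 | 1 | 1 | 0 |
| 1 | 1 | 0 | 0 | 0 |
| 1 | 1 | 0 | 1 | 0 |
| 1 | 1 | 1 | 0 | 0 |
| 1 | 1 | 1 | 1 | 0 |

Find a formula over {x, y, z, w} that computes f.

Only row (0,0,1,1) gives 1. That row's minterm ¬x·¬y·z·w is f directly.

f(x, y, z, w) = ((NOT x AND NOT y) AND z) AND w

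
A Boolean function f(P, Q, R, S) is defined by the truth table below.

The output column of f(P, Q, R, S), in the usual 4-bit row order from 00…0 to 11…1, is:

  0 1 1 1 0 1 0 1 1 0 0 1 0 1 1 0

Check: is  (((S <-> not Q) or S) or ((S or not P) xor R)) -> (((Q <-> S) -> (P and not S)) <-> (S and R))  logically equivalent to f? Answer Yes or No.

No

Test each input against both f and the formula:
  P=0, Q=0, R=0, S=0: formula gives 1, but f = 0 ✗
Since they disagree at (0,0,0,0), the expression is not a correct formula for f.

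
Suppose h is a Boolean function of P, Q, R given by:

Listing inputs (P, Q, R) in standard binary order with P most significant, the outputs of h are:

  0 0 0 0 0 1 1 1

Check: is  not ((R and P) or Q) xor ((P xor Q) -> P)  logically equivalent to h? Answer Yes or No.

Yes

Test each input against both h and the formula:
  P=0, Q=0, R=0: formula gives 0, h = 0 ✓
  P=0, Q=0, R=1: formula gives 0, h = 0 ✓
  P=0, Q=1, R=0: formula gives 0, h = 0 ✓
  P=0, Q=1, R=1: formula gives 0, h = 0 ✓
  P=1, Q=0, R=0: formula gives 0, h = 0 ✓
  … (the remaining 3 rows also agree.)
All 8 rows match — the expression computes h exactly.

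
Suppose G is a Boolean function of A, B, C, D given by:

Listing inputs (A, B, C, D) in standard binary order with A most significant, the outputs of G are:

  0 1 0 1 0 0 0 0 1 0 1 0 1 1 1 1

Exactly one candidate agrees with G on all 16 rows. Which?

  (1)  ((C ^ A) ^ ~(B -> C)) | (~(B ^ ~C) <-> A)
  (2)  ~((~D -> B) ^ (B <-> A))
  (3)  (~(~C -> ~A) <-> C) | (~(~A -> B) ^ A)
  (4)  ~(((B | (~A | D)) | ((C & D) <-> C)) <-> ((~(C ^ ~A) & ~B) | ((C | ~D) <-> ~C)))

(1): at (0,0,0,0) it gives 1, but G = 0 — eliminated.
(3): at (0,0,0,0) it gives 1, but G = 0 — eliminated.
(4): at (0,0,1,1) it gives 0, but G = 1 — eliminated.
That leaves (2). Evaluating it on every row reproduces the table of G exactly.

2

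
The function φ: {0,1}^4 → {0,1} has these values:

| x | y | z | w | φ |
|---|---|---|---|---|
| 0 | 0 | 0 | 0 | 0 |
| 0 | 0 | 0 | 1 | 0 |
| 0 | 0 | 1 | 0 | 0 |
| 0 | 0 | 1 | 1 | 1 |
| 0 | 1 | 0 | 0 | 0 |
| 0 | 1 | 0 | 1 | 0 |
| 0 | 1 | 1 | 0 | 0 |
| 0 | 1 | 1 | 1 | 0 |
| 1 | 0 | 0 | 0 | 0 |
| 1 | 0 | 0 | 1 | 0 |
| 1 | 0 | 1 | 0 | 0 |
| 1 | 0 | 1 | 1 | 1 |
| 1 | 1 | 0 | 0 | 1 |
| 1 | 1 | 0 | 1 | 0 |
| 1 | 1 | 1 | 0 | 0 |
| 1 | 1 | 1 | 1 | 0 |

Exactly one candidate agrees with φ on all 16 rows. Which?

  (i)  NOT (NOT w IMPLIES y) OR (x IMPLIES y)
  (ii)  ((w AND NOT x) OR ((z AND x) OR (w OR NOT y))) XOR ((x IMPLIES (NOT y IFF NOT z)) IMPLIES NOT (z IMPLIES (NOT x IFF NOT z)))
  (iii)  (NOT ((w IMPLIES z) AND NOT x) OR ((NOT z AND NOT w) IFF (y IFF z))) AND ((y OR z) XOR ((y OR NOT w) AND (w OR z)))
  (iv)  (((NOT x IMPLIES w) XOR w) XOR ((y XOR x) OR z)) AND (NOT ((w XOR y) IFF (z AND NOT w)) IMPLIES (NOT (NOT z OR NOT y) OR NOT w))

(i): at (0,0,0,0) it gives 1, but φ = 0 — eliminated.
(ii): at (0,0,0,0) it gives 1, but φ = 0 — eliminated.
(iv): at (0,0,1,0) it gives 1, but φ = 0 — eliminated.
Only (iii) survives; checking it on all 16 rows confirms it matches φ.

iii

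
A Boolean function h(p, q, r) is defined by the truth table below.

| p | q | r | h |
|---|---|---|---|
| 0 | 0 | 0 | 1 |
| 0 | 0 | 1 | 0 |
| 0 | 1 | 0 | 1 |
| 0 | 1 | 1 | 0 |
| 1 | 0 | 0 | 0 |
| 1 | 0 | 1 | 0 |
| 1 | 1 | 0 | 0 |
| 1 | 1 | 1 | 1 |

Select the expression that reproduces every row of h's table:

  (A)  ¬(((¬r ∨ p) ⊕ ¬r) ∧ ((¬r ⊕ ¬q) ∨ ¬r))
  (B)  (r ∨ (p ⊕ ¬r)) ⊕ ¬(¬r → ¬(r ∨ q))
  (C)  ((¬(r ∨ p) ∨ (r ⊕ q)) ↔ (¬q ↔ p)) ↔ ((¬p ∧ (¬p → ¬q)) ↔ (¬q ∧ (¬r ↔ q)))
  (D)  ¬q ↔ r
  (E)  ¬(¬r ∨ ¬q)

(A) fails at (0,0,1): the formula yields 1, h is 0.
(B) fails at (0,0,1): the formula yields 1, h is 0.
(D) fails at (0,0,0): the formula yields 0, h is 1.
(E) fails at (0,0,0): the formula yields 0, h is 1.
(C) is the remaining candidate, and it agrees with h on all 8 inputs.

C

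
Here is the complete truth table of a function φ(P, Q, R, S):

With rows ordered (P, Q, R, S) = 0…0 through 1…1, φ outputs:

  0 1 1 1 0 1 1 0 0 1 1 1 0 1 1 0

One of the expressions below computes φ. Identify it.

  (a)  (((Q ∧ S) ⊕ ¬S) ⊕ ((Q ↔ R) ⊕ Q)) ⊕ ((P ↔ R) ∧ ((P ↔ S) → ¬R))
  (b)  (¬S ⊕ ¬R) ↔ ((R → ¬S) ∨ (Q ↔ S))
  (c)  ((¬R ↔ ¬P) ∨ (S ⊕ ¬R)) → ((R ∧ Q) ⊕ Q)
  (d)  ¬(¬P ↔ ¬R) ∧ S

(a) fails at (0,0,0,0): the formula yields 1, φ is 0.
(c) fails at (0,0,0,1): the formula yields 0, φ is 1.
(d) fails at (0,0,0,1): the formula yields 0, φ is 1.
That leaves (b). Evaluating it on every row reproduces the table of φ exactly.

b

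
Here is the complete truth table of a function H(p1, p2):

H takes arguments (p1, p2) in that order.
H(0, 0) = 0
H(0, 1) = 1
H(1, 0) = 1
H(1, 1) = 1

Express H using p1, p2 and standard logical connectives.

H(p1, p2) = p1 OR p2

The output is 1 whenever at least one input is 1 — the OR of all inputs.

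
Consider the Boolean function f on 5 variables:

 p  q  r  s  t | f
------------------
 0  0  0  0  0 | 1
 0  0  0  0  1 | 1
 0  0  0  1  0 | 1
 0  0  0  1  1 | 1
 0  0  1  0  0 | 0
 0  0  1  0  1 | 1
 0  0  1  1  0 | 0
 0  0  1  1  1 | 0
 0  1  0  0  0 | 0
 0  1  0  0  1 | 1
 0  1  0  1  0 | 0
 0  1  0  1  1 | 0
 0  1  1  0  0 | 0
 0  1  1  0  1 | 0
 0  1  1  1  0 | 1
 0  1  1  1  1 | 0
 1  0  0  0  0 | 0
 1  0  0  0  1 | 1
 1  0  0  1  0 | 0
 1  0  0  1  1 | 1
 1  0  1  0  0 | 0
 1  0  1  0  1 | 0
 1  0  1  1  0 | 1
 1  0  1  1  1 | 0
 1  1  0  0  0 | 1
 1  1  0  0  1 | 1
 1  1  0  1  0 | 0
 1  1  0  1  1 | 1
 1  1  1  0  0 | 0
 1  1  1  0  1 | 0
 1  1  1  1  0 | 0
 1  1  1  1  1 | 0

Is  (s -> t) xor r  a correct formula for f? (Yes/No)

No

Evaluate (s -> t) xor r on each row and compare to f:
  p=0, q=0, r=0, s=0, t=0: formula gives 1, f = 1 ✓
  p=0, q=0, r=0, s=0, t=1: formula gives 1, f = 1 ✓
  p=0, q=0, r=0, s=1, t=0: formula gives 0, but f = 1 ✗
Since they disagree at (0,0,0,1,0), the expression is not a correct formula for f.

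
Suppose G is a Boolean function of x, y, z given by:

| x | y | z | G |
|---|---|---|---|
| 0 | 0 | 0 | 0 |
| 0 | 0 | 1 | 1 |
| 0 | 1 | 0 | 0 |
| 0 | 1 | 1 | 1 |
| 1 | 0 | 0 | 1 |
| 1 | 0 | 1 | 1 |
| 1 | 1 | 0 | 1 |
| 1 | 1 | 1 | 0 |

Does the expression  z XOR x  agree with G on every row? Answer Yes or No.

No

Evaluate z XOR x on each row and compare to G:
  x=0, y=0, z=0: formula gives 0, G = 0 ✓
  x=0, y=0, z=1: formula gives 1, G = 1 ✓
  x=0, y=1, z=0: formula gives 0, G = 0 ✓
  x=0, y=1, z=1: formula gives 1, G = 1 ✓
  x=1, y=0, z=0: formula gives 1, G = 1 ✓
  x=1, y=0, z=1: formula gives 0, but G = 1 ✗
Row (1,0,1) is a counterexample, so the formula is not equivalent to G.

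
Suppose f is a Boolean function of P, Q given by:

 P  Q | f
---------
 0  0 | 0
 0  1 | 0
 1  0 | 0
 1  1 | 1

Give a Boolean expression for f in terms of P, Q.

f(P, Q) = P & Q

The output is 1 only when every input is 1 — the AND of all inputs.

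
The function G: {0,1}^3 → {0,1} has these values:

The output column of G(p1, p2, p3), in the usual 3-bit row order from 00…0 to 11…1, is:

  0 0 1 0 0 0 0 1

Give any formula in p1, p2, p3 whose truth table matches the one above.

The 1-rows are (0,1,0), (1,1,1). Each contributes one minterm — ¬p1·p2·¬p3; p1·p2·p3 — and their disjunction is a sum-of-products form of G.

G(p1, p2, p3) = ((not p1 and p2) and not p3) or ((p1 and p2) and p3)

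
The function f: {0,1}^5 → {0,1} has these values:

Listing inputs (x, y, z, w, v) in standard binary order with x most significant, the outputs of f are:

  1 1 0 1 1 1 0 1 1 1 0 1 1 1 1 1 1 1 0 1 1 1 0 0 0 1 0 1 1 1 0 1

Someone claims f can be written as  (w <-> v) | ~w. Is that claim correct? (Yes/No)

Test each input against both f and the formula:
  x=0, y=0, z=0, w=0, v=0: formula gives 1, f = 1 ✓
  x=0, y=0, z=0, w=0, v=1: formula gives 1, f = 1 ✓
  x=0, y=0, z=0, w=1, v=0: formula gives 0, f = 0 ✓
  x=0, y=0, z=0, w=1, v=1: formula gives 1, f = 1 ✓
  …
  x=0, y=1, z=1, w=1, v=0: formula gives 0, but f = 1 ✗
Since they disagree at (0,1,1,1,0), the expression is not a correct formula for f.

No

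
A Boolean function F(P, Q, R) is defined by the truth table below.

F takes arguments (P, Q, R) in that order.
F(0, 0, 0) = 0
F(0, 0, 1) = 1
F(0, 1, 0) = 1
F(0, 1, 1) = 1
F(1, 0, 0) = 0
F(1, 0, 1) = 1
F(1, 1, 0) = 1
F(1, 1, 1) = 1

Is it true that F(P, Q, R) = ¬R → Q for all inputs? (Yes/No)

Yes

Test each input against both F and the formula:
  P=0, Q=0, R=0: formula gives 0, F = 0 ✓
  P=0, Q=0, R=1: formula gives 1, F = 1 ✓
  P=0, Q=1, R=0: formula gives 1, F = 1 ✓
  P=0, Q=1, R=1: formula gives 1, F = 1 ✓
  P=1, Q=0, R=0: formula gives 0, F = 0 ✓
  … (the remaining 3 rows also agree.)
No disagreement on any input; they are logically equivalent.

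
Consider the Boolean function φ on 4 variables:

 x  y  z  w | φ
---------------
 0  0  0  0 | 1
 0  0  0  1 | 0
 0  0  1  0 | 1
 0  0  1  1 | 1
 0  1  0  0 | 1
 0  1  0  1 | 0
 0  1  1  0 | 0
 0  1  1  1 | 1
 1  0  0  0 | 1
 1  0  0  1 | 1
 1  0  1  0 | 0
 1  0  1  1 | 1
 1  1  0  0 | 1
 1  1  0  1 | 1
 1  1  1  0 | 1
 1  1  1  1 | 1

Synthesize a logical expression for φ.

φ(x, y, z, w) = not ((((((not x and not y) and not z) and w) or (((not x and y) and not z) and w)) or (((not x and y) and z) and not w)) or (((x and not y) and z) and not w))

φ is 0 on only 4 rows — (0,0,0,1), (0,1,0,1), (0,1,1,0), (1,0,1,0). Writing each as a minterm (¬x·¬y·¬z·w, ¬x·y·¬z·w, ¬x·y·z·¬w, x·¬y·z·¬w) and OR-ing them characterizes exactly where φ=0, so φ is the negation of that disjunction.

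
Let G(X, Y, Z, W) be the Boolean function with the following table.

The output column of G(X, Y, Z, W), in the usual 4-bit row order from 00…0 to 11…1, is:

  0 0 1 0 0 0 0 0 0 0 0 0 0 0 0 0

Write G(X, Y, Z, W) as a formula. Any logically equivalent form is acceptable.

G is 1 on exactly one input, (0,0,1,0), whose minterm is ¬X·¬Y·Z·¬W. So G is just that conjunction.

G(X, Y, Z, W) = ((X' · Y') · Z) · W'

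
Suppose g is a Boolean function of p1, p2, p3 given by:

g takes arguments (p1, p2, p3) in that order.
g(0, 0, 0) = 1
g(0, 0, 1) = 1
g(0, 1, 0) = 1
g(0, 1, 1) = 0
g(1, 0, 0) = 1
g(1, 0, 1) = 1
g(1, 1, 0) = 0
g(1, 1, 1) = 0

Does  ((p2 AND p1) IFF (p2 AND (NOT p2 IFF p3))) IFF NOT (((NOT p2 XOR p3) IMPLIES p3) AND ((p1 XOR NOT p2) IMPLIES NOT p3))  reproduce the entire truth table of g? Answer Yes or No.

No

Test each input against both g and the formula:
  p1=0, p2=0, p3=0: formula gives 1, g = 1 ✓
  p1=0, p2=0, p3=1: formula gives 1, g = 1 ✓
  p1=0, p2=1, p3=0: formula gives 1, g = 1 ✓
  p1=0, p2=1, p3=1: formula gives 0, g = 0 ✓
  p1=1, p2=0, p3=0: formula gives 1, g = 1 ✓
  p1=1, p2=0, p3=1: formula gives 0, but g = 1 ✗
A single disagreement suffices: at (1,0,1) they differ, so the formula does not compute g.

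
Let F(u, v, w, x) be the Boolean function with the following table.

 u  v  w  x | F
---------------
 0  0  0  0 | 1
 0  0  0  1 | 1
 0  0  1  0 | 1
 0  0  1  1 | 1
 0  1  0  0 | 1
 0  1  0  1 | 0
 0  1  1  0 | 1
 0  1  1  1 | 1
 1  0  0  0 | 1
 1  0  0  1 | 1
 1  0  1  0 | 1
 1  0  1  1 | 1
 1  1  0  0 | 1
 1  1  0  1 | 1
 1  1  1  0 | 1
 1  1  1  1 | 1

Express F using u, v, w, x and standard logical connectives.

Only row (0,1,0,1) gives 0. So F is 1 everywhere except there — the complement of the minterm ¬u·v·¬w·x.

F(u, v, w, x) = NOT (((NOT u AND v) AND NOT w) AND x)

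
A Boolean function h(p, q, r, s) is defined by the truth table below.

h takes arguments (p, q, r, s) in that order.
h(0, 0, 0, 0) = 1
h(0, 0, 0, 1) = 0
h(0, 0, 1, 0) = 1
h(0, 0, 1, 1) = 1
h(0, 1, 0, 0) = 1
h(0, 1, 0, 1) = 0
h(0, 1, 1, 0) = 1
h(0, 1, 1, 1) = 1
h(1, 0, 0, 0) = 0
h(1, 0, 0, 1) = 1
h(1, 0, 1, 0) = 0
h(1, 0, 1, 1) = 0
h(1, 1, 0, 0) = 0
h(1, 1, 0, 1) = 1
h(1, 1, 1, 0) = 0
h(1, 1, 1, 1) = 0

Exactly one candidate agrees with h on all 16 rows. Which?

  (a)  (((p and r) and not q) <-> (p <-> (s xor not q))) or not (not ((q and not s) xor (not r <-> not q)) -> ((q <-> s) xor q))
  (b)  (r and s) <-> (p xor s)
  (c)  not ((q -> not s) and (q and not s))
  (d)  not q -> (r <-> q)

(a) disagrees with h on (0,1,0,0) (formula → 0, table → 1); rule it out.
(c) disagrees with h on (0,0,0,1) (formula → 1, table → 0); rule it out.
(d) disagrees with h on (0,0,0,1) (formula → 1, table → 0); rule it out.
That leaves (b). Evaluating it on every row reproduces the table of h exactly.

b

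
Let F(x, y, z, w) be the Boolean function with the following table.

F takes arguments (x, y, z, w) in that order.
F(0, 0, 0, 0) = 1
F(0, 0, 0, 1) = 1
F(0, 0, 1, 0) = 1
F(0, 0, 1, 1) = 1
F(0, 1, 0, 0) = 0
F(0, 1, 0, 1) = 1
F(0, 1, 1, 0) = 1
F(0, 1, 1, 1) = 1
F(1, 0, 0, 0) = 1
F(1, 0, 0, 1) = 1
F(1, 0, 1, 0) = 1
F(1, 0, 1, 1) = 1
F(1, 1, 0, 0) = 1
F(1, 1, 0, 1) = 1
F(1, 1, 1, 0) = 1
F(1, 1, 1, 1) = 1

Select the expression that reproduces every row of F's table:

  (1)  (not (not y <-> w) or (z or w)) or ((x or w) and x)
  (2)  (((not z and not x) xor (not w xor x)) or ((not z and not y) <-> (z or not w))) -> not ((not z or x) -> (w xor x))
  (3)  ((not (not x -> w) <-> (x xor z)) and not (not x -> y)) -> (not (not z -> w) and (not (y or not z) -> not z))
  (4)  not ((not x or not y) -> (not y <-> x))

1

(2) fails at (0,0,0,1): the formula yields 0, F is 1.
(3) fails at (0,0,0,1): the formula yields 0, F is 1.
(4) fails at (0,1,0,1): the formula yields 0, F is 1.
That leaves (1). Evaluating it on every row reproduces the table of F exactly.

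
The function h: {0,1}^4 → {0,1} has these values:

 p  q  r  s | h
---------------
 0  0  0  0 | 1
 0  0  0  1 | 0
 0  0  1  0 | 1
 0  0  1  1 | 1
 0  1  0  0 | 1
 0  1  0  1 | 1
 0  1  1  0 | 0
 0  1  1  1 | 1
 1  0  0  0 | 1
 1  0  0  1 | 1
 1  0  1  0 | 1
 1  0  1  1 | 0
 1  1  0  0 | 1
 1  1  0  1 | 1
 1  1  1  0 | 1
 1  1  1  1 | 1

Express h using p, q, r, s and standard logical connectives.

There are just 3 zero rows: (0,0,0,1), (0,1,1,0), (1,0,1,1). Their minterms are ¬p·¬q·¬r·s, ¬p·q·r·¬s, p·¬q·r·s; the OR of those covers precisely the 0-outputs, and negating it yields h.

h(p, q, r, s) = ~(((((~p & ~q) & ~r) & s) | (((~p & q) & r) & ~s)) | (((p & ~q) & r) & s))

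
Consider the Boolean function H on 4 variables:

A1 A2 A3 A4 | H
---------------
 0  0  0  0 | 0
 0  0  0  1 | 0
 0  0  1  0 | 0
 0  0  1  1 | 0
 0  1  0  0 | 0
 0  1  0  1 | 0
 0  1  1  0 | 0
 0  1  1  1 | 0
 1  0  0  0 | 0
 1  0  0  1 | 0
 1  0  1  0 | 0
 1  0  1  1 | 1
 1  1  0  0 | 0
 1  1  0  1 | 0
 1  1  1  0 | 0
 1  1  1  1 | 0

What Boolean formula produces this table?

H is 1 on exactly one input, (1,0,1,1), whose minterm is A1·¬A2·A3·A4. So H is just that conjunction.

H(A1, A2, A3, A4) = ((A1 AND NOT A2) AND A3) AND A4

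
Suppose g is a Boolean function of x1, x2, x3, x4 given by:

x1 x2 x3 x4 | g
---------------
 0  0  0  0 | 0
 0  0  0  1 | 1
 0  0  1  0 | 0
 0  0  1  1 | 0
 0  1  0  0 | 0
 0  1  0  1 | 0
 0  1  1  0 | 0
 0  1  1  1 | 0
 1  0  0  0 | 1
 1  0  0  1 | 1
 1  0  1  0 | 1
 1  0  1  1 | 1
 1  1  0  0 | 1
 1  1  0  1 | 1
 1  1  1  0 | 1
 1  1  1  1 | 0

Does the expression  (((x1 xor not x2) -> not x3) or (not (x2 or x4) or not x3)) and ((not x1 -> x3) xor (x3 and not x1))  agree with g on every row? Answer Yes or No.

No

Check the formula against g row by row:
  x1=0, x2=0, x3=0, x4=0: formula gives 0, g = 0 ✓
  x1=0, x2=0, x3=0, x4=1: formula gives 0, but g = 1 ✗
Row (0,0,0,1) is a counterexample, so the formula is not equivalent to g.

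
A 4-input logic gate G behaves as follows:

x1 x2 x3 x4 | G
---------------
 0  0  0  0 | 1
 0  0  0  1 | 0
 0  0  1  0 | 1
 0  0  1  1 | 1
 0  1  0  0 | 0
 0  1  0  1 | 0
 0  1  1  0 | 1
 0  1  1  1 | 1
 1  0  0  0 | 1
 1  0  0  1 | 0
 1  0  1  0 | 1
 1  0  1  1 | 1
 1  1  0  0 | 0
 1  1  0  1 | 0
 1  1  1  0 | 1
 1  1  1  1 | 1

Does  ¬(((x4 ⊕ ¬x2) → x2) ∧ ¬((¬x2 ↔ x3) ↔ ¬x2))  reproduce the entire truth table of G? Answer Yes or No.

Evaluate ¬(((x4 ⊕ ¬x2) → x2) ∧ ¬((¬x2 ↔ x3) ↔ ¬x2)) on each row and compare to G:
  x1=0, x2=0, x3=0, x4=0: formula gives 1, G = 1 ✓
  x1=0, x2=0, x3=0, x4=1: formula gives 0, G = 0 ✓
  x1=0, x2=0, x3=1, x4=0: formula gives 1, G = 1 ✓
  x1=0, x2=0, x3=1, x4=1: formula gives 1, G = 1 ✓
  … (the remaining 12 rows also agree.)
All 16 rows match — the expression computes G exactly.

Yes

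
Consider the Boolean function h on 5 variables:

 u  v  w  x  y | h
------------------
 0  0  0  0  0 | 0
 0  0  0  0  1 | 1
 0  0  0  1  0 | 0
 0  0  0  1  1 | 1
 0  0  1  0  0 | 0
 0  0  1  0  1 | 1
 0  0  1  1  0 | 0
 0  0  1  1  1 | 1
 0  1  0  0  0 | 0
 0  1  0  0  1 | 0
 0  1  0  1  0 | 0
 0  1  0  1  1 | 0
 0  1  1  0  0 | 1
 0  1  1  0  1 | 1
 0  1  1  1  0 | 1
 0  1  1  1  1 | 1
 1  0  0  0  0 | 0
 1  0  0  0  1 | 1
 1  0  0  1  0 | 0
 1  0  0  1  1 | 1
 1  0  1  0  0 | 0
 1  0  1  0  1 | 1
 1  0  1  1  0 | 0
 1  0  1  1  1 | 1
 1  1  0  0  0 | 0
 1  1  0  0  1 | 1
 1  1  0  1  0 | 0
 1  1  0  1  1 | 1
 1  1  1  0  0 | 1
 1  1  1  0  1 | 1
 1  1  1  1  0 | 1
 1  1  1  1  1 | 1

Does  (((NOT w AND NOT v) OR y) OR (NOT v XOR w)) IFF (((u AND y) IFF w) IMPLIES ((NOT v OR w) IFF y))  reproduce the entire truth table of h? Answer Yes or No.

Evaluate (((NOT w AND NOT v) OR y) OR (NOT v XOR w)) IFF (((u AND y) IFF w) IMPLIES ((NOT v OR w) IFF y)) on each row and compare to h:
  u=0, v=0, w=0, x=0, y=0: formula gives 0, h = 0 ✓
  u=0, v=0, w=0, x=0, y=1: formula gives 1, h = 1 ✓
  u=0, v=0, w=0, x=1, y=0: formula gives 0, h = 0 ✓
  u=0, v=0, w=0, x=1, y=1: formula gives 1, h = 1 ✓
  …and likewise for the remaining 28 rows.
No disagreement on any input; they are logically equivalent.

Yes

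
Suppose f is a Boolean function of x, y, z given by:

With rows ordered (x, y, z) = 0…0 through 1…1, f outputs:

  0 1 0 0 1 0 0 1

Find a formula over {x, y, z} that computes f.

f(x, y, z) = (((~x & ~y) & z) | ((x & ~y) & ~z)) | ((x & y) & z)

Collect the rows where f=1 — (0,0,1), (1,0,0), (1,1,1) — and write one minterm per row: ¬x·¬y·z, x·¬y·¬z, x·y·z. Their union (logical OR) reproduces the table exactly.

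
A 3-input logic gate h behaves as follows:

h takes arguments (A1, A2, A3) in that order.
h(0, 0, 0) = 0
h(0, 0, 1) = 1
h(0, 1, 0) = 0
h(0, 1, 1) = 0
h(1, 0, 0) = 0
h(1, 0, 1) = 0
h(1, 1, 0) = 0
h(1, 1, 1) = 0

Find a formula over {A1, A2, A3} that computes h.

Only row (0,0,1) gives 1. That row's minterm ¬A1·¬A2·A3 is h directly.

h(A1, A2, A3) = (NOT A1 AND NOT A2) AND A3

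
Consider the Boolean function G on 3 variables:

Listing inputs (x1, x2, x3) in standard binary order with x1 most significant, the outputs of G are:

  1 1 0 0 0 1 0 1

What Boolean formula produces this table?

Collect the rows where G=1 — (0,0,0), (0,0,1), (1,0,1), (1,1,1) — and write one minterm per row: ¬x1·¬x2·¬x3, ¬x1·¬x2·x3, x1·¬x2·x3, x1·x2·x3. Their union (logical OR) reproduces the table exactly.

G(x1, x2, x3) = ((((not x1 and not x2) and not x3) or ((not x1 and not x2) and x3)) or ((x1 and not x2) and x3)) or ((x1 and x2) and x3)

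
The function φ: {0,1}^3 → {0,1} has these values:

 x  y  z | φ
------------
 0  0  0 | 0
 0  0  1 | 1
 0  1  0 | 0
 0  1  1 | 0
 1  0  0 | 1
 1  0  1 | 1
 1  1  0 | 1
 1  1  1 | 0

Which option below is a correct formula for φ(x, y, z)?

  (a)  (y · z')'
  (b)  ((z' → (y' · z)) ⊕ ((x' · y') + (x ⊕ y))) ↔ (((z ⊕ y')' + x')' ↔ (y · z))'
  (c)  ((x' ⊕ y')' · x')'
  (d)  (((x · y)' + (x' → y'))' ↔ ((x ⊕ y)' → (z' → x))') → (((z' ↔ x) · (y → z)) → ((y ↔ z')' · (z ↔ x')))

(a): at (0,0,0) it gives 1, but φ = 0 — eliminated.
(c): at (0,0,1) it gives 0, but φ = 1 — eliminated.
(d): at (0,0,0) it gives 1, but φ = 0 — eliminated.
That leaves (b). Evaluating it on every row reproduces the table of φ exactly.

b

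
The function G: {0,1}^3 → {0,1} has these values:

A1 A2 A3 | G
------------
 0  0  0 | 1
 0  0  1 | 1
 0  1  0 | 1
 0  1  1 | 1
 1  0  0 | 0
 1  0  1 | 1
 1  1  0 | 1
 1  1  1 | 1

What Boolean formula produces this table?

G(A1, A2, A3) = ¬((A1 ∧ ¬A2) ∧ ¬A3)

G is 0 on exactly one input, (1,0,0), whose minterm is A1·¬A2·¬A3. So G is the negation of that single conjunction.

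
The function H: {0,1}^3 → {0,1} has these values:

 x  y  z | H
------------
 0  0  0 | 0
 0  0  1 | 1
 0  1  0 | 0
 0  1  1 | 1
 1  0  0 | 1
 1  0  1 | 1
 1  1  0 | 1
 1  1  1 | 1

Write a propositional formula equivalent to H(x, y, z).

The 0-rows are (0,0,0), (0,1,0). Take each as a conjunction (¬x·¬y·¬z, ¬x·y·¬z), form their disjunction, and complement — that gives a formula that is 1 everywhere H is.

H(x, y, z) = (((x' · y') · z') + ((x' · y) · z'))'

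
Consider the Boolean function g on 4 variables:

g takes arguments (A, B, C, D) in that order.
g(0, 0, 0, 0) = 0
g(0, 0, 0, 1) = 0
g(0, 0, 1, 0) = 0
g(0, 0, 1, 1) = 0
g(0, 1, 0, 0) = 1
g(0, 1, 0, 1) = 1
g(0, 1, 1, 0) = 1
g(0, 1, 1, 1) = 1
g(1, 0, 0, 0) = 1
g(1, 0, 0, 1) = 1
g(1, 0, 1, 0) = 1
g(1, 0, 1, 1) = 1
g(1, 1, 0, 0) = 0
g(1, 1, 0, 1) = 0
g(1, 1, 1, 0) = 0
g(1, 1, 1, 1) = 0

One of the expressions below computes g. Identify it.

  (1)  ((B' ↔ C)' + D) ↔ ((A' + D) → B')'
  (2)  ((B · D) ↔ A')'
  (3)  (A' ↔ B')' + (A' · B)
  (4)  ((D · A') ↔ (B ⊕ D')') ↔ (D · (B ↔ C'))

3

(1) disagrees with g on (0,0,1,0) (formula → 1, table → 0); rule it out.
(2) disagrees with g on (0,0,0,0) (formula → 1, table → 0); rule it out.
(4) disagrees with g on (0,0,1,1) (formula → 1, table → 0); rule it out.
(3) is the remaining candidate, and it agrees with g on all 16 inputs.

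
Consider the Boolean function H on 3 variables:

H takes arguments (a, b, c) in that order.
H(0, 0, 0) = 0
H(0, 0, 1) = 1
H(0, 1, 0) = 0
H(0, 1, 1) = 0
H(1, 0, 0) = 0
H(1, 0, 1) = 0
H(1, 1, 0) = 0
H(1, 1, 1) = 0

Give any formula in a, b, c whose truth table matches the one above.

Only row (0,0,1) gives 1. That row's minterm ¬a·¬b·c is H directly.

H(a, b, c) = (a' · b') · c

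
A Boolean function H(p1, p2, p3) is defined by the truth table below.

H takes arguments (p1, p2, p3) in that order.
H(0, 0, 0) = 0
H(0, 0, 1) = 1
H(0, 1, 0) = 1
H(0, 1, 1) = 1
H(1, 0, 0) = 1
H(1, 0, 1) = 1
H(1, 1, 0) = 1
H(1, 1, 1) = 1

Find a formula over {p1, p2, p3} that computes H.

H(p1, p2, p3) = (p1 OR p2) OR p3

The output is 1 whenever at least one input is 1 — the OR of all inputs.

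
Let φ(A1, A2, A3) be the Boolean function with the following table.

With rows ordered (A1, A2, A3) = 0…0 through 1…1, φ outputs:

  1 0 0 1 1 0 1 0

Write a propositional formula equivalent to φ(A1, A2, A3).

φ(A1, A2, A3) = ((((¬A1 ∧ ¬A2) ∧ ¬A3) ∨ ((¬A1 ∧ A2) ∧ A3)) ∨ ((A1 ∧ ¬A2) ∧ ¬A3)) ∨ ((A1 ∧ A2) ∧ ¬A3)

The 1-rows are (0,0,0), (0,1,1), (1,0,0), (1,1,0). Each contributes one minterm — ¬A1·¬A2·¬A3; ¬A1·A2·A3; A1·¬A2·¬A3; A1·A2·¬A3 — and their disjunction is a sum-of-products form of φ.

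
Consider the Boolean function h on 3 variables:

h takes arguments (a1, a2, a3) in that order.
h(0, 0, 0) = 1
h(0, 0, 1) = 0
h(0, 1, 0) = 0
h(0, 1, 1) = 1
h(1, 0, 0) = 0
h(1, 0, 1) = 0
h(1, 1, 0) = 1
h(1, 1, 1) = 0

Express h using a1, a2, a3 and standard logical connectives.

h(a1, a2, a3) = (((NOT a1 AND NOT a2) AND NOT a3) OR ((NOT a1 AND a2) AND a3)) OR ((a1 AND a2) AND NOT a3)

Collect the rows where h=1 — (0,0,0), (0,1,1), (1,1,0) — and write one minterm per row: ¬a1·¬a2·¬a3, ¬a1·a2·a3, a1·a2·¬a3. Their union (logical OR) reproduces the table exactly.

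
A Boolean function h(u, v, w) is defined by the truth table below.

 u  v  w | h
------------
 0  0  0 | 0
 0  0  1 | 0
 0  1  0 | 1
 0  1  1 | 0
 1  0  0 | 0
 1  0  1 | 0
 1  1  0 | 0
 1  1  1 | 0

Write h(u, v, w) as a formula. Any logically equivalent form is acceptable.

h(u, v, w) = (not u and v) and not w

Only row (0,1,0) gives 1. That row's minterm ¬u·v·¬w is h directly.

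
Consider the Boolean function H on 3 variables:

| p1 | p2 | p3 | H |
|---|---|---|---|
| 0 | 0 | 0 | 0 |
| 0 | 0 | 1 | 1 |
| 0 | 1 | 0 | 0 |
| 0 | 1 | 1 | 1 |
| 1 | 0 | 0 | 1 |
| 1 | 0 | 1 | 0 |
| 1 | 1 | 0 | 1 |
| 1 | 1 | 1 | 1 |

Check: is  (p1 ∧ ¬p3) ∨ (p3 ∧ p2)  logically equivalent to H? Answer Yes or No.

No

Test each input against both H and the formula:
  p1=0, p2=0, p3=0: formula gives 0, H = 0 ✓
  p1=0, p2=0, p3=1: formula gives 0, but H = 1 ✗
Row (0,0,1) is a counterexample, so the formula is not equivalent to H.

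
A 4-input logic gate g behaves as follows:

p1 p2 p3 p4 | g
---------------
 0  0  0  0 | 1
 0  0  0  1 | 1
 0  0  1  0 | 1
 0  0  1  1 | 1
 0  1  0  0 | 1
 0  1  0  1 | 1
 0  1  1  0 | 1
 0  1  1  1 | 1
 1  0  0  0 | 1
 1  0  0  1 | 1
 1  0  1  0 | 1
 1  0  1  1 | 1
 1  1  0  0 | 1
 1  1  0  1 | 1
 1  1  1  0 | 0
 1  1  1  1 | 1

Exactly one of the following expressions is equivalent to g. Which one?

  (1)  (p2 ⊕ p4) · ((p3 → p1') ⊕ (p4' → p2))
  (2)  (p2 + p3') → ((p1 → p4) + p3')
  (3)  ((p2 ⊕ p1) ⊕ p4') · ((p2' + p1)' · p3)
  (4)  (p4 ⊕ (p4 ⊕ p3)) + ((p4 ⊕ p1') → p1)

(1): at (0,0,0,0) it gives 0, but g = 1 — eliminated.
(3): at (0,0,0,0) it gives 0, but g = 1 — eliminated.
(4): at (0,0,0,0) it gives 0, but g = 1 — eliminated.
(2) is the remaining candidate, and it agrees with g on all 16 inputs.

2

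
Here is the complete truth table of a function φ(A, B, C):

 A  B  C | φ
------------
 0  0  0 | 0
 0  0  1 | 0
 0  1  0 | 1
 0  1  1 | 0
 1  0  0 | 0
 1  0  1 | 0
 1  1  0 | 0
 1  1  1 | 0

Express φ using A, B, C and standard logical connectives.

Only row (0,1,0) gives 1. That row's minterm ¬A·B·¬C is φ directly.

φ(A, B, C) = (¬A ∧ B) ∧ ¬C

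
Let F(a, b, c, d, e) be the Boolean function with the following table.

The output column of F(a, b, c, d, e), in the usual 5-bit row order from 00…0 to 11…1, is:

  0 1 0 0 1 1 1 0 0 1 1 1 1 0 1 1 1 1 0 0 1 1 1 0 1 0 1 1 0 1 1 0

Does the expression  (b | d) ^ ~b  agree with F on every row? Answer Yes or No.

No

Evaluate (b | d) ^ ~b on each row and compare to F:
  a=0, b=0, c=0, d=0, e=0: formula gives 1, but F = 0 ✗
Row (0,0,0,0,0) is a counterexample, so the formula is not equivalent to F.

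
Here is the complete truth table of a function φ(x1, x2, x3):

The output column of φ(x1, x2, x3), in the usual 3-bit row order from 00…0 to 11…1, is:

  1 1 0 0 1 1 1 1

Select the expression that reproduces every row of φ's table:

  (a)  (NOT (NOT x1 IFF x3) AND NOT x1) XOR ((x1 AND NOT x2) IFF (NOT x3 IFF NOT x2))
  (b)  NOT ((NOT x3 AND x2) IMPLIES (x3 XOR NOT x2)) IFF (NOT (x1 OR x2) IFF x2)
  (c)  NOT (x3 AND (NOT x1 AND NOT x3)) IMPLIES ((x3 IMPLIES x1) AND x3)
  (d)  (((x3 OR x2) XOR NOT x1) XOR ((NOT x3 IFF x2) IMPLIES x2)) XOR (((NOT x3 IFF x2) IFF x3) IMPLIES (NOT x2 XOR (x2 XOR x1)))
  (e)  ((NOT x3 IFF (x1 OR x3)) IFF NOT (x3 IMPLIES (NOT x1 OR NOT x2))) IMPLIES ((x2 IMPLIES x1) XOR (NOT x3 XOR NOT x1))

(a): at (1,0,1) it gives 0, but φ = 1 — eliminated.
(b): at (0,1,1) it gives 1, but φ = 0 — eliminated.
(c): at (0,0,0) it gives 0, but φ = 1 — eliminated.
(e): at (0,0,1) it gives 0, but φ = 1 — eliminated.
(d) is the remaining candidate, and it agrees with φ on all 8 inputs.

d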